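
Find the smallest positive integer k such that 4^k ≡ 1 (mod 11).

5

The order of 4 must divide p − 1 = 10 = 2 · 5.
Divisors: 1, 2, 5, 10.
Check each in increasing order: 4^1 ≡ 4;  4^2 ≡ 5;  4^5 ≡ 1.
Smallest exponent giving 1 is 5.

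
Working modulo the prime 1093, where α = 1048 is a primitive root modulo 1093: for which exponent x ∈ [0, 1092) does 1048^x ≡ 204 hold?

529

Baby-step giant-step with m = ceil(sqrt(1092)) = 34.
Baby table (1048^j mod 1093 for j=0..33):
  0:1  1:1048  2:932  3:687  4:782  5:879  6:886  7:571
  8:537  9:974  10:983  11:578  12:222  13:940  14:327  15:587
  16:910  17:584  18:1045  19:1067  20:77  21:907  22:719  23:435
  24:99  25:1010  26:456  27:247  28:908  29:674  30:274  31:786
  32:699  33:242
Giant step factor: 1048^(-34) ≡ 82 (mod 1093).
Scan 204·82^i mod 1093 for i = 0, 1, …:
  i=0: 204   i=1: 333   i=2: 1074   i=3: 628
  i=4: 125   i=5: 413   i=6: 1076   i=7: 792
  i=8: 457   i=9: 312     …   i=14: 53
  i=15: 1067
Match at i=15, j=19: x = 15·34 + 19 = 529.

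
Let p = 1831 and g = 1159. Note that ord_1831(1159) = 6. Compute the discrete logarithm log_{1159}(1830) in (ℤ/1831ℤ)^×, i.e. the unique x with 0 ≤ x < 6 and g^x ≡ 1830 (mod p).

Successive powers of 1159 modulo 1831:
  1159^0=1  1159^1=1159  1159^2=1158  1159^3=1830
So 1159^3 ≡ 1830 (mod 1831), giving x = 3.

3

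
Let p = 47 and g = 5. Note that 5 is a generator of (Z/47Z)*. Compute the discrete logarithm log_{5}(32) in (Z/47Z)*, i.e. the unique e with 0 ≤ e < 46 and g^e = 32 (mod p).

Baby-step giant-step with m = ceil(sqrt(46)) = 7.
Baby table (5^j mod 47 for j=0..6):
  0:1  1:5  2:25  3:31  4:14  5:23  6:21
Giant step factor: 5^(-7) ≡ 30 (mod 47).
Scan 32·30^i mod 47 for i = 0, 1, …:
  i=0: 32   i=1: 20   i=2: 36   i=3: 46
  i=4: 17   i=5: 40   i=6: 25
Match at i=6, j=2: e = 6·7 + 2 = 44.

44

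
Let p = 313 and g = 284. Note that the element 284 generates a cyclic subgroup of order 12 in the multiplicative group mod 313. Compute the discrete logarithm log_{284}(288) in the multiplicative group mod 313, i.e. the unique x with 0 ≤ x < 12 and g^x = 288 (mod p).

9

Successive powers of 284 modulo 313:
  284^0=1  284^1=284  284^2=215  284^3=25  284^4=214  284^5=54
  284^6=312  284^7=29  284^8=98  284^9=288
So 284^9 ≡ 288 (mod 313), giving x = 9.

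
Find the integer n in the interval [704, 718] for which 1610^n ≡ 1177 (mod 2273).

712

Compute 1610^704 mod 2273 = 1835, then multiply by 1610 repeatedly:
  1610^704=1835  1610^705=1723  1610^706=970  1610^707=149  1610^708=1225
  1610^709=1559  1610^710=598  1610^711=1301  1610^712=1177
Found 1177 at exponent 712.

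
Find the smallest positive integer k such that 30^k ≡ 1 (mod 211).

The order of 30 must divide p − 1 = 210 = 2 · 3 · 5 · 7.
Divisors: 1, 2, 3, 5, 6, 7, 10, 14, 15, 21, 30, 35, 42, 70, 105, 210.
Check each in increasing order: 30^1 ≡ 30;  30^2 ≡ 56;  30^3 ≡ 203;  30^5 ≡ 185;  30^6 ≡ 64;  30^7 ≡ 21;  30^10 ≡ 43;  30^14 ≡ 19;  30^15 ≡ 148;  30^21 ≡ 188;  30^30 ≡ 171;  30^35 ≡ 196;  30^42 ≡ 107;  30^70 ≡ 14;  30^105 ≡ 1.
Smallest exponent giving 1 is 105.

105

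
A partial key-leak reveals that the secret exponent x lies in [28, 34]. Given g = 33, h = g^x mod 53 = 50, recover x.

29

Compute 33^28 mod 53 = 24, then multiply by 33 repeatedly:
  33^28=24  33^29=50
Found 50 at exponent 29.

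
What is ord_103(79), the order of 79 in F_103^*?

17

The order of 79 must divide p − 1 = 102 = 2 · 3 · 17.
Divisors: 1, 2, 3, 6, 17, 34, 51, 102.
Check each in increasing order: 79^1 ≡ 79;  79^2 ≡ 61;  79^3 ≡ 81;  79^6 ≡ 72;  79^17 ≡ 1.
Smallest exponent giving 1 is 17.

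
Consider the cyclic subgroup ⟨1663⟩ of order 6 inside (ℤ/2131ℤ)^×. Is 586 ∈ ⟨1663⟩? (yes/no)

⟨1663⟩ has order 6; its elements mod 2131 are {1, 468, 469, 1662, 1663, 2130}.
586 is not in this set.

no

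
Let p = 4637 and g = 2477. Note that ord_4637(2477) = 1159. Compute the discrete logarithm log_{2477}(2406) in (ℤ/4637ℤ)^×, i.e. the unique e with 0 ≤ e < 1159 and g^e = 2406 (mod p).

717

Baby-step giant-step with m = ceil(sqrt(1159)) = 35.
Baby table (2477^j mod 4637 for j=0..34):
  0:1  1:2477  2:778  3:2751  4:2474  5:2621  6:417  7:3495
  8:4473  9:1828  10:2244  11:3262  12:2320  13:1397  14:1167  15:1808
  16:3711  17:1613  18:2944  19:2924  20:4391  21:2742  22:3366  23:256
  24:3480  25:4414  26:4069  27:2712  28:3248  29:101  30:4416  31:4386
  32:4268  33:4113  34:412
Giant step factor: 2477^(-35) ≡ 3997 (mod 4637).
Scan 2406·3997^i mod 4637 for i = 0, 1, …:
  i=0: 2406   i=1: 4281   i=2: 627   i=3: 2139
  i=4: 3592   i=5: 1072   i=6: 196   i=7: 4396
  i=8: 1219   i=9: 3493     …   i=19: 2671
  i=20: 1613
Match at i=20, j=17: e = 20·35 + 17 = 717.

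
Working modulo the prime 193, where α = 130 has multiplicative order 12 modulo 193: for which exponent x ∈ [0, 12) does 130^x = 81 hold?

Successive powers of 130 modulo 193:
  130^0=1  130^1=130  130^2=109  130^3=81
So 130^3 ≡ 81 (mod 193), giving x = 3.

3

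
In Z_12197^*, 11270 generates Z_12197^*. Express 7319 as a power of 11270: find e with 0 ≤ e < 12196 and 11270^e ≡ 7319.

Baby-step giant-step with m = ceil(sqrt(12196)) = 111.
Baby table (11270^j mod 12197 for j=0..110):
  0:1  1:11270  2:5539  3:284  4:5066  5:11860  6:7474  7:11695
  8:1868  9:338  10:3796  11:6041  12:10613  13:4728  14:8064  15:1433
  16:1082  17:9337  18:4471  19:2363  20:4959  21:1276  22:257  23:5701
  24:8671  25:12003  26:9080  27:10967  28:5889  29:5153  30:4393  31:1487
  32:12009  33:3518  34:7610  35:7593  36:11155  37:2371  38:9740  39:8997
  40:2529  41:9638  42:5975  43:10810  44:5064  45:1517  46:8593  47:11127
  48:3933  49:1012  50:1045  51:7045  52:6877  53:4052  54:472  55:1548
  56:4250  57:12078  58:540  59:11694  60:2795  61:6996  62:3512  63:975
  64:10950  65:9451  66:8566  67:11762  68:744  69:5541  70:10627  71:3947
  72:231  73:5409  74:11021  75:4619  76:11531  77:7532  78:6717  79:6008
  80:4613  81:4896  82:10889  83:5013  84:6  85:6635  86:8840  87:1704
  88:6002  89:10175  90:8253  91:9185  92:11208  93:2028  94:10579  95:11852
  96:2693  97:3974  98:11793  99:8598  100:6492  101:7234  102:2432  103:1981
  104:5360  105:7656  106:1542  107:9812  108:3238  109:11033  110:5692
Giant step factor: 11270^(-111) ≡ 6434 (mod 12197).
Scan 7319·6434^i mod 12197 for i = 0, 1, …:
  i=0: 7319   i=1: 10026   i=2: 9548   i=3: 7740
  i=4: 11006   i=5: 9019   i=6: 7117   i=7: 3240
  i=8: 1487
Match at i=8, j=31: e = 8·111 + 31 = 919.

919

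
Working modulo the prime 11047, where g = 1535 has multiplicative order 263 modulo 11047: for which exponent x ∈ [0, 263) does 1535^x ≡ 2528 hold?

Baby-step giant-step with m = ceil(sqrt(263)) = 17.
Baby table (1535^j mod 11047 for j=0..16):
  0:1  1:1535  2:3214  3:6528  4:851  5:2739  6:6505  7:9734
  8:6146  9:11019  10:1208  11:9431  12:5015  13:9313  14:637  15:5659
  16:3623
Giant step factor: 1535^(-17) ≡ 9344 (mod 11047).
Scan 2528·9344^i mod 11047 for i = 0, 1, …:
  i=0: 2528   i=1: 3146   i=2: 157   i=3: 8804
  i=4: 8614   i=5: 774   i=6: 7518   i=7: 319
  i=8: 9093   i=9: 2515   i=10: 3191   i=11: 851
Match at i=11, j=4: x = 11·17 + 4 = 191.

191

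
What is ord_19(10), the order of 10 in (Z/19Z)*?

The order of 10 must divide p − 1 = 18 = 2 · 3^2.
Divisors: 1, 2, 3, 6, 9, 18.
Check each in increasing order: 10^1 ≡ 10;  10^2 ≡ 5;  10^3 ≡ 12;  10^6 ≡ 11;  10^9 ≡ 18;  10^18 ≡ 1.
Smallest exponent giving 1 is 18.

18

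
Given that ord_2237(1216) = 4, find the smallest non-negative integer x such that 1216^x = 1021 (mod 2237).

3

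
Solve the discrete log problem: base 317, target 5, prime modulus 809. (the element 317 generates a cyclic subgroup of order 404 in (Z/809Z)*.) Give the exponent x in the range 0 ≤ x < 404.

339

Baby-step giant-step with m = ceil(sqrt(404)) = 21.
Baby table (317^j mod 809 for j=0..20):
  0:1  1:317  2:173  3:638  4:805  5:350  6:117  7:684
  8:16  9:218  10:341  11:500  12:745  13:746  14:254  15:427
  16:256  17:252  18:602  19:719  20:594
Giant step factor: 317^(-21) ≡ 187 (mod 809).
Scan 5·187^i mod 809 for i = 0, 1, …:
  i=0: 5   i=1: 126   i=2: 101   i=3: 280
  i=4: 584   i=5: 802   i=6: 309   i=7: 344
  i=8: 417   i=9: 315     …   i=15: 51
  i=16: 638
Match at i=16, j=3: x = 16·21 + 3 = 339.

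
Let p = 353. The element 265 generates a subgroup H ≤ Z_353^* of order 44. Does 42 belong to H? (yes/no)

yes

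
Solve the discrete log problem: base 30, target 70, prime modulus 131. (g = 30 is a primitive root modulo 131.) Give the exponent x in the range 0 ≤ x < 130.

117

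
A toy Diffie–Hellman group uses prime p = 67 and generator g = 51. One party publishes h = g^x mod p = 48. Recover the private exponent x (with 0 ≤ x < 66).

19

Successive powers of 51 modulo 67:
  51^0=1  51^1=51  51^2=55  51^3=58  51^4=10  51^5=41
  51^6=14  51^7=44  51^8=33  51^9=8  51^10=6  51^11=38
  51^12=62  51^13=13  51^14=60  51^15=45  51^16=17  51^17=63
  51^18=64  51^19=48
So 51^19 ≡ 48 (mod 67), giving x = 19.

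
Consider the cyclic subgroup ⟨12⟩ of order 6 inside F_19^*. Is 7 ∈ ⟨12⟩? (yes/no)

yes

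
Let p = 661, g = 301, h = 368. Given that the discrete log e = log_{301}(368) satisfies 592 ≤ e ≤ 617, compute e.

615

Compute 301^592 mod 661 = 311, then multiply by 301 repeatedly:
  301^592=311  301^593=410  301^594=464  301^595=193  301^596=586
  301^597=560  301^598=5  301^599=183  301^600=220  301^601=120
  301^602=426  301^603=653  301^604=236  301^605=309  301^606=469
  301^607=376  301^608=145  301^609=19  301^610=431  301^611=175
  301^612=456  301^613=429  301^614=234  301^615=368
Found 368 at exponent 615.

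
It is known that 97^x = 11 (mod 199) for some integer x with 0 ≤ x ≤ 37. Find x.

9

Compute 97^0 mod 199 = 1, then multiply by 97 repeatedly:
  97^0=1  97^1=97  97^2=56  97^3=59  97^4=151
  97^5=120  97^6=98  97^7=153  97^8=115  97^9=11
Found 11 at exponent 9.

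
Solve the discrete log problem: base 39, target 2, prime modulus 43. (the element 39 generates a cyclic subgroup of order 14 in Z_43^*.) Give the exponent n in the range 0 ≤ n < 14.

Successive powers of 39 modulo 43:
  39^0=1  39^1=39  39^2=16  39^3=22  39^4=41  39^5=8
  39^6=11  39^7=42  39^8=4  39^9=27  39^10=21  39^11=2
So 39^11 ≡ 2 (mod 43), giving n = 11.

11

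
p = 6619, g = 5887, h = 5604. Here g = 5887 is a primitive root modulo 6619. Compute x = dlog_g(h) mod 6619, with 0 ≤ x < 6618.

Baby-step giant-step with m = ceil(sqrt(6618)) = 82.
Baby table (5887^j mod 6619 for j=0..81):
  0:1  1:5887  2:6304  3:5534  4:6559  5:4206  6:5662  7:5529
  8:3600  9:5781  10:4468  11:5829  12:2427  13:3947  14:3299  15:1067
  16:6617  17:1464  18:630  19:2170  20:120  21:4826  22:1914  23:2180
  24:6038  25:1676  26:4302  27:1580  28:1765  29:5344  30:21  31:4485
  32:4  33:3691  34:5359  35:2279  36:6379  37:3586  38:2791  39:2259
  40:1162  41:3267  42:4634  43:3459  44:3089  45:2550  46:6577  47:4268
  48:6611  49:5856  50:2520  51:2061  52:480  53:6066  54:1037  55:2101
  56:4295  57:85  58:3970  59:6320  60:441  61:1519  62:84  63:4702
  64:16  65:1526  66:1579  67:2497  68:5659  69:1106  70:4545  71:2417
  72:4648  73:6449  74:5298  75:598  76:5737  77:3581  78:6451  79:3834
  80:6587  81:3567
Giant step factor: 5887^(-82) ≡ 4085 (mod 6619).
Scan 5604·4085^i mod 6619 for i = 0, 1, …:
  i=0: 5604   i=1: 3838   i=2: 4438   i=3: 6408
  i=4: 5154   i=5: 5670   i=6: 2069   i=7: 6021
  i=8: 6200   i=9: 2706     …   i=47: 5354
  i=48: 1914
Match at i=48, j=22: x = 48·82 + 22 = 3958.

3958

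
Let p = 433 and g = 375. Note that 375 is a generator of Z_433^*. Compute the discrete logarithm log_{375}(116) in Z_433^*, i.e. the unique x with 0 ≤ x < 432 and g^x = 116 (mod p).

259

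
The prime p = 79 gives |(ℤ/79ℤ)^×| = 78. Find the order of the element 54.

78

The order of 54 must divide p − 1 = 78 = 2 · 3 · 13.
Divisors: 1, 2, 3, 6, 13, 26, 39, 78.
Check each in increasing order: 54^1 ≡ 54;  54^2 ≡ 72;  54^3 ≡ 17;  54^6 ≡ 52;  54^13 ≡ 24;  54^26 ≡ 23;  54^39 ≡ 78;  54^78 ≡ 1.
Smallest exponent giving 1 is 78.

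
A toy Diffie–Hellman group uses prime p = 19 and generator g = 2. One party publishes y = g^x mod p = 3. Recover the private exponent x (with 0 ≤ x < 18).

13

Successive powers of 2 modulo 19:
  2^0=1  2^1=2  2^2=4  2^3=8  2^4=16  2^5=13
  2^6=7  2^7=14  2^8=9  2^9=18  2^10=17  2^11=15
  2^12=11  2^13=3
So 2^13 ≡ 3 (mod 19), giving x = 13.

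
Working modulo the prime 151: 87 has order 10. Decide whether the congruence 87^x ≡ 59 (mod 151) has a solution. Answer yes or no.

yes

59 ∈ ⟨87⟩ iff 59^10 ≡ 1 (mod 151), since |⟨87⟩| = 10.
59^10 mod 151 = 1.
Since 1 = 1, 59 lies in the subgroup.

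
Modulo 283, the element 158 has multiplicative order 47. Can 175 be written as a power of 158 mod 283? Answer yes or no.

yes

175 ∈ ⟨158⟩ iff 175^47 ≡ 1 (mod 283), since |⟨158⟩| = 47.
175^47 mod 283 = 1.
Since 1 = 1, 175 lies in the subgroup.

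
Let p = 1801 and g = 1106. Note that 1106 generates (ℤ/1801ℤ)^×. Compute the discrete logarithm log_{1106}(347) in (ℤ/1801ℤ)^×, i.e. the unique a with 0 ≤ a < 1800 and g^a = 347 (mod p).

Baby-step giant-step with m = ceil(sqrt(1800)) = 43.
Baby table (1106^j mod 1801 for j=0..42):
  0:1  1:1106  2:357  3:423  4:1379  5:1528  6:630  7:1594
  8:1586  9:1743  10:688  11:906  12:680  13:1063  14:1426  15:1281
  16:1200  17:1664  18:1563  19:1519  20:1482  21:182  22:1381  23:138
  24:1344  25:639  26:742  27:1197  28:147  29:492  30:250  31:947
  32:1001  33:1292  34:759  35:188  36:813  37:479  38:280  39:1709
  40:905  41:1375  42:706
Giant step factor: 1106^(-43) ≡ 246 (mod 1801).
Scan 347·246^i mod 1801 for i = 0, 1, …:
  i=0: 347   i=1: 715   i=2: 1193   i=3: 1716
  i=4: 702   i=5: 1597   i=6: 244   i=7: 591
  i=8: 1306   i=9: 698     …   i=18: 475
  i=19: 1586
Match at i=19, j=8: a = 19·43 + 8 = 825.

825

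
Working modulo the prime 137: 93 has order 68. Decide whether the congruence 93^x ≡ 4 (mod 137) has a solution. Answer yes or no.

yes

4 ∈ ⟨93⟩ iff 4^68 ≡ 1 (mod 137), since |⟨93⟩| = 68.
4^68 mod 137 = 1.
Since 1 = 1, 4 lies in the subgroup.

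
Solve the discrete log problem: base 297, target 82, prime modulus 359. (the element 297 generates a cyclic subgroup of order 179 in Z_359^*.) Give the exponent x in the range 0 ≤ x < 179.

Baby-step giant-step with m = ceil(sqrt(179)) = 14.
Baby table (297^j mod 359 for j=0..13):
  0:1  1:297  2:254  3:48  4:255  5:345  6:150  7:34
  8:46  9:20  10:196  11:54  12:242  13:74
Giant step factor: 297^(-14) ≡ 50 (mod 359).
Scan 82·50^i mod 359 for i = 0, 1, …:
  i=0: 82   i=1: 151   i=2: 11   i=3: 191
  i=4: 216   i=5: 30   i=6: 64   i=7: 328
  i=8: 245   i=9: 44   i=10: 46
Match at i=10, j=8: x = 10·14 + 8 = 148.

148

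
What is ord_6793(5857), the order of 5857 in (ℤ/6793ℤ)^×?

2264

The order of 5857 must divide p − 1 = 6792 = 2^3 · 3 · 283.
Divisors: 1, 2, 3, 4, 6, 8, 12, 24, 283, 566, 849, 1132, 1698, 2264, 3396, 6792.
Check each in increasing order: 5857^1 ≡ 5857;  5857^2 ≡ 6592;  5857^3 ≡ 4725;  5857^4 ≡ 6436;  5857^6 ≡ 3827;  5857^8 ≡ 5175;  5857^12 ≡ 221;  5857^24 ≡ 1290;  5857^283 ≡ 5835;  5857^566 ≡ 709;  5857^849 ≡ 78;  5857^1132 ≡ 6792;  5857^1698 ≡ 6084;  5857^2264 ≡ 1.
Smallest exponent giving 1 is 2264.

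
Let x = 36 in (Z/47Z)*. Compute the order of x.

The order of 36 must divide p − 1 = 46 = 2 · 23.
Divisors: 1, 2, 23, 46.
Check each in increasing order: 36^1 ≡ 36;  36^2 ≡ 27;  36^23 ≡ 1.
Smallest exponent giving 1 is 23.

23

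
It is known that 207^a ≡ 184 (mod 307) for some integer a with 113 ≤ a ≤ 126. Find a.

Compute 207^113 mod 307 = 88, then multiply by 207 repeatedly:
  207^113=88  207^114=103  207^115=138  207^116=15  207^117=35
  207^118=184
Found 184 at exponent 118.

118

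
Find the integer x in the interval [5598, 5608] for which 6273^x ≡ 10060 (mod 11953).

Compute 6273^5598 mod 11953 = 4670, then multiply by 6273 repeatedly:
  6273^5598=4670  6273^5599=10060
Found 10060 at exponent 5599.

5599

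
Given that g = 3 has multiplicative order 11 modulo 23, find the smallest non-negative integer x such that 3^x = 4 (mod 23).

3

Successive powers of 3 modulo 23:
  3^0=1  3^1=3  3^2=9  3^3=4
So 3^3 ≡ 4 (mod 23), giving x = 3.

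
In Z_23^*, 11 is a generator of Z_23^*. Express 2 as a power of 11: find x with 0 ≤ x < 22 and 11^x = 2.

Successive powers of 11 modulo 23:
  11^0=1  11^1=11  11^2=6  11^3=20  11^4=13  11^5=5
  11^6=9  11^7=7  11^8=8  11^9=19  11^10=2
So 11^10 ≡ 2 (mod 23), giving x = 10.

10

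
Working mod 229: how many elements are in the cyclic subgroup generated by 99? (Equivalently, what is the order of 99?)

114

The order of 99 must divide p − 1 = 228 = 2^2 · 3 · 19.
Divisors: 1, 2, 3, 4, 6, 12, 19, 38, 57, 76, 114, 228.
Check each in increasing order: 99^1 ≡ 99;  99^2 ≡ 183;  99^3 ≡ 26;  99^4 ≡ 55;  99^6 ≡ 218;  99^12 ≡ 121;  99^19 ≡ 135;  99^38 ≡ 134;  99^57 ≡ 228;  99^76 ≡ 94;  99^114 ≡ 1.
Smallest exponent giving 1 is 114.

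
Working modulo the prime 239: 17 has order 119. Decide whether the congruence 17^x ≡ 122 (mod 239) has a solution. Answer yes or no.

122 ∈ ⟨17⟩ iff 122^119 ≡ 1 (mod 239), since |⟨17⟩| = 119.
122^119 mod 239 = 1.
Since 1 = 1, 122 lies in the subgroup.

yes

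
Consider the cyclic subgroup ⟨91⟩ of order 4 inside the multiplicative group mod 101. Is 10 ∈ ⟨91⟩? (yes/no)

yes

10 ∈ ⟨91⟩ iff 10^4 ≡ 1 (mod 101), since |⟨91⟩| = 4.
10^4 mod 101 = 1.
Since 1 = 1, 10 lies in the subgroup.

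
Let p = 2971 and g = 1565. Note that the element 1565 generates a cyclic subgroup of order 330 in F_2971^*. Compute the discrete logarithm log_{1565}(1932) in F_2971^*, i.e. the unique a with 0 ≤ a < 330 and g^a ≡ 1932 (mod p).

208

Baby-step giant-step with m = ceil(sqrt(330)) = 19.
Baby table (1565^j mod 2971 for j=0..18):
  0:1  1:1565  2:1121  3:1475  4:2879  5:1599  6:853  7:966
  8:2522  9:1442  10:1741  11:258  12:2685  13:1031  14:262  15:32
  16:2544  17:220  18:2635
Giant step factor: 1565^(-19) ≡ 2861 (mod 2971).
Scan 1932·2861^i mod 2971 for i = 0, 1, …:
  i=0: 1932   i=1: 1392   i=2: 1372   i=3: 601
  i=4: 2223   i=5: 2063   i=6: 1837   i=7: 2929
  i=8: 1649   i=9: 2812   i=10: 2635
Match at i=10, j=18: a = 10·19 + 18 = 208.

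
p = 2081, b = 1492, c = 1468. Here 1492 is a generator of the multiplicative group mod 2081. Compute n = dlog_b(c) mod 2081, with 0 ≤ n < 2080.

339

Baby-step giant-step with m = ceil(sqrt(2080)) = 46.
Baby table (1492^j mod 2081 for j=0..45):
  0:1  1:1492  2:1475  3:1083  4:980  5:1298  6:1286  7:30
  8:1059  9:549  10:1275  11:266  12:1482  13:1122  14:900  15:555
  16:1903  17:792  18:1737  19:759  20:364  21:2028  22:2  23:903
  24:869  25:85  26:1960  27:515  28:491  29:60  30:37  31:1098
  32:469  33:532  34:883  35:163  36:1800  37:1110  38:1725  39:1584
  40:1393  41:1518  42:728  43:1975  44:4  45:1806
Giant step factor: 1492^(-46) ≡ 1086 (mod 2081).
Scan 1468·1086^i mod 2081 for i = 0, 1, …:
  i=0: 1468   i=1: 202   i=2: 867   i=3: 950
  i=4: 1605   i=5: 1233   i=6: 955   i=7: 792
Match at i=7, j=17: n = 7·46 + 17 = 339.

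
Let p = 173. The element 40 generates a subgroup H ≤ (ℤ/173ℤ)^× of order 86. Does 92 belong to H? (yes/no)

92 ∈ ⟨40⟩ iff 92^86 ≡ 1 (mod 173), since |⟨40⟩| = 86.
92^86 mod 173 = 1.
Since 1 = 1, 92 lies in the subgroup.

yes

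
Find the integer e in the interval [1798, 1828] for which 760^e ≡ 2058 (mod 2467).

1810

Compute 760^1798 mod 2467 = 449, then multiply by 760 repeatedly:
  760^1798=449  760^1799=794  760^1800=1492  760^1801=1567  760^1802=1826
  760^1803=1306  760^1804=826  760^1805=1142  760^1806=2003  760^1807=141
  760^1808=1079  760^1809=996  760^1810=2058
Found 2058 at exponent 1810.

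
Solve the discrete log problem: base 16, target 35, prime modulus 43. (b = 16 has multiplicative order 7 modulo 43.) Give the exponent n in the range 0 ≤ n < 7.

6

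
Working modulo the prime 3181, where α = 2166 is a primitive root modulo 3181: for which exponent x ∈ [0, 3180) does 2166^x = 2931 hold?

Baby-step giant-step with m = ceil(sqrt(3180)) = 57.
Baby table (2166^j mod 3181 for j=0..56):
  0:1  1:2166  2:2762  3:2212  4:606  5:2024  6:566  7:1271
  8:1421  9:1859  10:2629  11:424  12:2256  13:480  14:2674  15:2464
  16:2487  17:1409  18:1315  19:1295  20:2509  21:1346  22:1640  23:2244
  24:3117  25:1340  26:1368  27:1577  28:2569  29:885  30:1948  31:1362
  32:1305  33:1902  34:337  35:1493  36:1942  37:1090  38:638  39:1354
  40:3063  41:2073  42:1727  43:3007  44:1655  45:2924  46:13  47:2710
  48:915  49:127  50:1516  51:864  52:996  53:618  54:2568  55:1900
  56:2367
Giant step factor: 2166^(-57) ≡ 2324 (mod 3181).
Scan 2931·2324^i mod 3181 for i = 0, 1, …:
  i=0: 2931   i=1: 1123   i=2: 1432   i=3: 642
  i=4: 119   i=5: 2990   i=6: 1456   i=7: 2341
  i=8: 974   i=9: 1885   i=10: 503   i=11: 1545
  i=12: 2412   i=13: 566
Match at i=13, j=6: x = 13·57 + 6 = 747.

747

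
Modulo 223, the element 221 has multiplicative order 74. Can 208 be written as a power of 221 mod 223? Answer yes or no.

yes

208 ∈ ⟨221⟩ iff 208^74 ≡ 1 (mod 223), since |⟨221⟩| = 74.
208^74 mod 223 = 1.
Since 1 = 1, 208 lies in the subgroup.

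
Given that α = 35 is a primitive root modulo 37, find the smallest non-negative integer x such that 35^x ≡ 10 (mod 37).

24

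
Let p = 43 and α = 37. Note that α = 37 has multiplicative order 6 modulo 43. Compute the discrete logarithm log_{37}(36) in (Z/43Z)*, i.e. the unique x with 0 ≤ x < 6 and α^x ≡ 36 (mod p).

2

Successive powers of 37 modulo 43:
  37^0=1  37^1=37  37^2=36
So 37^2 ≡ 36 (mod 43), giving x = 2.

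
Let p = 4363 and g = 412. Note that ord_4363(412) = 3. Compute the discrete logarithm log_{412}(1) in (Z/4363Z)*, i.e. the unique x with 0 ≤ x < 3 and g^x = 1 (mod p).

Successive powers of 412 modulo 4363:
  412^0=1
So 412^0 ≡ 1 (mod 4363), giving x = 0.

0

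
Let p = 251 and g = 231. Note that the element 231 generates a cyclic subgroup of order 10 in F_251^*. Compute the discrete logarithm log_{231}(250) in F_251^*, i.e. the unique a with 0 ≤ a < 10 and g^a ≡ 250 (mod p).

5

Successive powers of 231 modulo 251:
  231^0=1  231^1=231  231^2=149  231^3=32  231^4=113  231^5=250
So 231^5 ≡ 250 (mod 251), giving a = 5.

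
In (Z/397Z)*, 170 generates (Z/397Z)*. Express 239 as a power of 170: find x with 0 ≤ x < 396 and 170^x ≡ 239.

353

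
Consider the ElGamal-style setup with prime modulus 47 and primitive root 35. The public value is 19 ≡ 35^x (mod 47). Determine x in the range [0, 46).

39

Baby-step giant-step with m = ceil(sqrt(46)) = 7.
Baby table (35^j mod 47 for j=0..6):
  0:1  1:35  2:3  3:11  4:9  5:33  6:27
Giant step factor: 35^(-7) ≡ 19 (mod 47).
Scan 19·19^i mod 47 for i = 0, 1, …:
  i=0: 19   i=1: 32   i=2: 44   i=3: 37
  i=4: 45   i=5: 9
Match at i=5, j=4: x = 5·7 + 4 = 39.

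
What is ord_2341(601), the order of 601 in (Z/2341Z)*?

The order of 601 must divide p − 1 = 2340 = 2^2 · 3^2 · 5 · 13.
Divisors: 1, 2, 3, 4, 5, 6, 9, 10, 12, 13, 15, 18, 20, 26, 30, 36, 39, 45, 52, 60, 65, 78, 90, 117, 130, 156, 180, 195, 234, 260, 390, 468, 585, 780, 1170, 2340.
Check each in increasing order: 601^1 ≡ 601;  601^2 ≡ 687;  601^3 ≡ 871;  601^4 ≡ 1428;  601^5 ≡ 1422;  601^6 ≡ 157;  601^9 ≡ 969;  601^10 ≡ 1801;  601^12 ≡ 1239;  601^13 ≡ 201;  601^15 ≡ 2309;  601^18 ≡ 220;  601^20 ≡ 1316;  601^26 ≡ 604;  601^30 ≡ 1024;  601^36 ≡ 1580;  601^39 ≡ 2013;  601^45 ≡ 6;  601^52 ≡ 1961;  601^60 ≡ 2149;  601^65 ≡ 873;  601^78 ≡ 2239;  601^90 ≡ 36;  601^117 ≡ 682;  601^130 ≡ 1304;  601^156 ≡ 1040;  601^180 ≡ 1296;  601^195 ≡ 666;  601^234 ≡ 1606;  601^260 ≡ 850;  601^390 ≡ 1107;  601^468 ≡ 1795;  601^585 ≡ 2188;  601^780 ≡ 1106;  601^1170 ≡ 2340;  601^2340 ≡ 1.
Smallest exponent giving 1 is 2340.

2340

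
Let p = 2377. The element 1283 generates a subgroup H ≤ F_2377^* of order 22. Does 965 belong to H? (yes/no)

yes

965 ∈ ⟨1283⟩ iff 965^22 ≡ 1 (mod 2377), since |⟨1283⟩| = 22.
965^22 mod 2377 = 1.
Since 1 = 1, 965 lies in the subgroup.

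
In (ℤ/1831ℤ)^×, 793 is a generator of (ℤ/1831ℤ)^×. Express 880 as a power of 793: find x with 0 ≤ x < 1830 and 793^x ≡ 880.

Baby-step giant-step with m = ceil(sqrt(1830)) = 43.
Baby table (793^j mod 1831 for j=0..42):
  0:1  1:793  2:816  3:745  4:1203  5:28  6:232  7:876
  8:719  9:726  10:784  11:1003  12:725  13:1822  14:187  15:1811
  16:619  17:159  18:1579  19:1574  20:1271  21:853  22:790  23:268
  24:128  25:799  26:81  27:148  28:180  29:1753  30:400  31:437
  32:482  33:1378  34:1478  35:214  36:1250  37:679  38:133  39:1102
  40:499  41:211  42:702
Giant step factor: 793^(-43) ≡ 443 (mod 1831).
Scan 880·443^i mod 1831 for i = 0, 1, …:
  i=0: 880   i=1: 1668   i=2: 1031   i=3: 814
  i=4: 1726   i=5: 1091   i=6: 1760   i=7: 1505
  i=8: 231   i=9: 1628     …   i=16: 1411
  i=17: 702
Match at i=17, j=42: x = 17·43 + 42 = 773.

773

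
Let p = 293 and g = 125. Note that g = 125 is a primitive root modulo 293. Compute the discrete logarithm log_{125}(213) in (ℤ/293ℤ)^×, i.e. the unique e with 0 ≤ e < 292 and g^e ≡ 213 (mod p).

13

Baby-step giant-step with m = ceil(sqrt(292)) = 18.
Baby table (125^j mod 293 for j=0..17):
  0:1  1:125  2:96  3:280  4:133  5:217  6:169  7:29
  8:109  9:147  10:209  11:48  12:140  13:213  14:255  15:231
  16:161  17:201
Giant step factor: 125^(-18) ≡ 4 (mod 293).
Scan 213·4^i mod 293 for i = 0, 1, …:
  i=0: 213
Match at i=0, j=13: e = 0·18 + 13 = 13.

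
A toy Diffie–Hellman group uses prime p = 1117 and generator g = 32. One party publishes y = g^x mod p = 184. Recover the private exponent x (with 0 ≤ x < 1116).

Baby-step giant-step with m = ceil(sqrt(1116)) = 34.
Baby table (32^j mod 1117 for j=0..33):
  0:1  1:32  2:1024  3:375  4:830  5:869  6:1000  7:724
  8:828  9:805  10:69  11:1091  12:285  13:184  14:303  15:760
  16:863  17:808  18:165  19:812  20:293  21:440  22:676  23:409
  24:801  25:1058  26:346  27:1019  28:215  29:178  30:111  31:201
  32:847  33:296
Giant step factor: 32^(-34) ≡ 273 (mod 1117).
Scan 184·273^i mod 1117 for i = 0, 1, …:
  i=0: 184
Match at i=0, j=13: x = 0·34 + 13 = 13.

13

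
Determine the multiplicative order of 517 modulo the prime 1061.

106

The order of 517 must divide p − 1 = 1060 = 2^2 · 5 · 53.
Divisors: 1, 2, 4, 5, 10, 20, 53, 106, 212, 265, 530, 1060.
Check each in increasing order: 517^1 ≡ 517;  517^2 ≡ 978;  517^4 ≡ 523;  517^5 ≡ 897;  517^10 ≡ 371;  517^20 ≡ 772;  517^53 ≡ 1060;  517^106 ≡ 1.
Smallest exponent giving 1 is 106.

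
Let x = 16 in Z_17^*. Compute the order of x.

2

The order of 16 must divide p − 1 = 16 = 2^4.
Divisors: 1, 2, 4, 8, 16.
Check each in increasing order: 16^1 ≡ 16;  16^2 ≡ 1.
Smallest exponent giving 1 is 2.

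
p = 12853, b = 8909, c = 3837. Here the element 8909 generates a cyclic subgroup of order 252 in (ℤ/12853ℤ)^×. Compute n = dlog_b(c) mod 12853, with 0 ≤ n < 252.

Baby-step giant-step with m = ceil(sqrt(252)) = 16.
Baby table (8909^j mod 12853 for j=0..15):
  0:1  1:8909  2:3006  3:7655  4:377  5:4060  6:2198  7:6863
  8:746  9:1113  10:6054  11:3898  12:11329  13:8305  14:7377  15:4304
Giant step factor: 8909^(-16) ≡ 680 (mod 12853).
Scan 3837·680^i mod 12853 for i = 0, 1, …:
  i=0: 3837   i=1: 1
Match at i=1, j=0: n = 1·16 + 0 = 16.

16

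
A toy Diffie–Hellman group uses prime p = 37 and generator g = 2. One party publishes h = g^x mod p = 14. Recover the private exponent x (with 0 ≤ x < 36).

33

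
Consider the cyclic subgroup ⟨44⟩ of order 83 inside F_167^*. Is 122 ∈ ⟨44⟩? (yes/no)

122 ∈ ⟨44⟩ iff 122^83 ≡ 1 (mod 167), since |⟨44⟩| = 83.
122^83 mod 167 = 1.
Since 1 = 1, 122 lies in the subgroup.

yes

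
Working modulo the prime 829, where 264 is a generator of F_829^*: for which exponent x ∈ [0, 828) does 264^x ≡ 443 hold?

Baby-step giant-step with m = ceil(sqrt(828)) = 29.
Baby table (264^j mod 829 for j=0..28):
  0:1  1:264  2:60  3:89  4:284  5:366  6:460  7:406
  8:243  9:319  10:487  11:73  12:205  13:235  14:694  15:7
  16:190  17:420  18:623  19:330  20:75  21:733  22:355  23:43
  24:575  25:93  26:511  27:606  28:816
Giant step factor: 264^(-29) ≡ 293 (mod 829).
Scan 443·293^i mod 829 for i = 0, 1, …:
  i=0: 443   i=1: 475   i=2: 732   i=3: 594
  i=4: 781   i=5: 29   i=6: 207   i=7: 134
  i=8: 299   i=9: 562     …   i=16: 359
  i=17: 733
Match at i=17, j=21: x = 17·29 + 21 = 514.

514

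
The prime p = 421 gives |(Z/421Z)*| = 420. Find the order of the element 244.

The order of 244 must divide p − 1 = 420 = 2^2 · 3 · 5 · 7.
Divisors: 1, 2, 3, 4, 5, 6, 7, 10, 12, 14, 15, 20, 21, 28, 30, 35, 42, 60, 70, 84, 105, 140, 210, 420.
Check each in increasing order: 244^1 ≡ 244;  244^2 ≡ 175;  244^3 ≡ 179;  244^4 ≡ 313;  244^5 ≡ 171;  244^6 ≡ 45;  244^7 ≡ 34;  244^10 ≡ 192;  244^12 ≡ 341;  244^14 ≡ 314;  244^15 ≡ 415;  244^20 ≡ 237;  244^21 ≡ 151;  244^28 ≡ 82;  244^30 ≡ 36;  244^35 ≡ 262;  244^42 ≡ 67;  244^60 ≡ 33;  244^70 ≡ 21;  244^84 ≡ 279;  244^105 ≡ 29;  244^140 ≡ 20;  244^210 ≡ 420;  244^420 ≡ 1.
Smallest exponent giving 1 is 420.

420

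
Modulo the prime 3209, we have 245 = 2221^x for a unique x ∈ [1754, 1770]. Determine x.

1754

Compute 2221^1754 mod 3209 = 245, then multiply by 2221 repeatedly:
  2221^1754=245
Found 245 at exponent 1754.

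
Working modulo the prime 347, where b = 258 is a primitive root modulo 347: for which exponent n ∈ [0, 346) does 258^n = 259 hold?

Baby-step giant-step with m = ceil(sqrt(346)) = 19.
Baby table (258^j mod 347 for j=0..18):
  0:1  1:258  2:287  3:135  4:130  5:228  6:181  7:200
  8:244  9:145  10:281  11:322  12:143  13:112  14:95  15:220
  16:199  17:333  18:205
Giant step factor: 258^(-19) ≡ 164 (mod 347).
Scan 259·164^i mod 347 for i = 0, 1, …:
  i=0: 259   i=1: 142   i=2: 39   i=3: 150
  i=4: 310   i=5: 178   i=6: 44   i=7: 276
  i=8: 154   i=9: 272   i=10: 192   i=11: 258
Match at i=11, j=1: n = 11·19 + 1 = 210.

210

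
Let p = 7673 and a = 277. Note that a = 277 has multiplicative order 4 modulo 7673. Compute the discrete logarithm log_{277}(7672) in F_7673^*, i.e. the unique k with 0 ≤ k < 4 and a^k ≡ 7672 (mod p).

2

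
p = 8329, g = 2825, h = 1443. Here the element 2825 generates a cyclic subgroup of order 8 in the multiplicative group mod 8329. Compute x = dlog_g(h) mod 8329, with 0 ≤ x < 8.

Successive powers of 2825 modulo 8329:
  2825^0=1  2825^1=2825  2825^2=1443
So 2825^2 ≡ 1443 (mod 8329), giving x = 2.

2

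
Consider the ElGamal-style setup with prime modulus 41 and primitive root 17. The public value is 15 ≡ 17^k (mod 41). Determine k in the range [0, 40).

29

Successive powers of 17 modulo 41:
  17^0=1  17^1=17  17^2=2  17^3=34  17^4=4  17^5=27
  17^6=8  17^7=13  17^8=16  17^9=26  17^10=32  17^11=11
  17^12=23  17^13=22  17^14=5  17^15=3  17^16=10  17^17=6
  17^18=20  17^19=12  17^20=40  17^21=24  17^22=39  17^23=7
  17^24=37  17^25=14  17^26=33  17^27=28  17^28=25  17^29=15
So 17^29 ≡ 15 (mod 41), giving k = 29.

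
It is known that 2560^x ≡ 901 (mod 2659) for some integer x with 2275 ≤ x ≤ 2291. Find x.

2285

Compute 2560^2275 mod 2659 = 1486, then multiply by 2560 repeatedly:
  2560^2275=1486  2560^2276=1790  2560^2277=943  2560^2278=2367  2560^2279=2318
  2560^2280=1851  2560^2281=222  2560^2282=1953  2560^2283=760  2560^2284=1871
  2560^2285=901
Found 901 at exponent 2285.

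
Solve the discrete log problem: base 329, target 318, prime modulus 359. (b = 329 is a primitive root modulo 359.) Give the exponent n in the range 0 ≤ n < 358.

193

Baby-step giant-step with m = ceil(sqrt(358)) = 19.
Baby table (329^j mod 359 for j=0..18):
  0:1  1:329  2:182  3:284  4:96  5:351  6:240  7:339
  8:241  9:309  10:64  11:234  12:160  13:226  14:41  15:206
  16:282  17:156  18:346
Giant step factor: 329^(-19) ≡ 139 (mod 359).
Scan 318·139^i mod 359 for i = 0, 1, …:
  i=0: 318   i=1: 45   i=2: 152   i=3: 306
  i=4: 172   i=5: 214   i=6: 308   i=7: 91
  i=8: 84   i=9: 188   i=10: 284
Match at i=10, j=3: n = 10·19 + 3 = 193.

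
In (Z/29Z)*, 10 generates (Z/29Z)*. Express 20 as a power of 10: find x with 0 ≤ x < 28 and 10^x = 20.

12

Successive powers of 10 modulo 29:
  10^0=1  10^1=10  10^2=13  10^3=14  10^4=24  10^5=8
  10^6=22  10^7=17  10^8=25  10^9=18  10^10=6  10^11=2
  10^12=20
So 10^12 ≡ 20 (mod 29), giving x = 12.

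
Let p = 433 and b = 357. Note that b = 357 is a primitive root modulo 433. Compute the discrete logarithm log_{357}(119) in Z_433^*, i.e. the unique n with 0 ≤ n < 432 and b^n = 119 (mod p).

417

Baby-step giant-step with m = ceil(sqrt(432)) = 21.
Baby table (357^j mod 433 for j=0..20):
  0:1  1:357  2:147  3:86  4:392  5:85  6:35  7:371
  8:382  9:412  10:297  11:377  12:359  13:428  14:380  15:131
  16:3  17:205  18:8  19:258  20:310
Giant step factor: 357^(-21) ≡ 90 (mod 433).
Scan 119·90^i mod 433 for i = 0, 1, …:
  i=0: 119   i=1: 318   i=2: 42   i=3: 316
  i=4: 295   i=5: 137   i=6: 206   i=7: 354
  i=8: 251   i=9: 74     …   i=18: 308
  i=19: 8
Match at i=19, j=18: n = 19·21 + 18 = 417.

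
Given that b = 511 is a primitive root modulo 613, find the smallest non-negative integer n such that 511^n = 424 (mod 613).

584

Baby-step giant-step with m = ceil(sqrt(612)) = 25.
Baby table (511^j mod 613 for j=0..24):
  0:1  1:511  2:596  3:508  4:289  5:559  6:604  7:305
  8:153  9:332  10:464  11:486  12:81  13:320  14:462  15:77
  16:115  17:530  18:497  19:185  20:133  21:533  22:191  23:134
  24:431
Giant step factor: 511^(-25) ≡ 229 (mod 613).
Scan 424·229^i mod 613 for i = 0, 1, …:
  i=0: 424   i=1: 242   i=2: 248   i=3: 396
  i=4: 573   i=5: 35   i=6: 46   i=7: 113
  i=8: 131   i=9: 575     …   i=22: 146
  i=23: 332
Match at i=23, j=9: n = 23·25 + 9 = 584.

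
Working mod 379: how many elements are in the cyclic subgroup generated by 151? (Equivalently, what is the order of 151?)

The order of 151 must divide p − 1 = 378 = 2 · 3^3 · 7.
Divisors: 1, 2, 3, 6, 7, 9, 14, 18, 21, 27, 42, 54, 63, 126, 189, 378.
Check each in increasing order: 151^1 ≡ 151;  151^2 ≡ 61;  151^3 ≡ 115;  151^6 ≡ 339;  151^7 ≡ 24;  151^9 ≡ 327;  151^14 ≡ 197;  151^18 ≡ 51;  151^21 ≡ 180;  151^27 ≡ 1.
Smallest exponent giving 1 is 27.

27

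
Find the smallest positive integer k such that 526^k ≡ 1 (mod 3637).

The order of 526 must divide p − 1 = 3636 = 2^2 · 3^2 · 101.
Divisors: 1, 2, 3, 4, 6, 9, 12, 18, 36, 101, 202, 303, 404, 606, 909, 1212, 1818, 3636.
Check each in increasing order: 526^1 ≡ 526;  526^2 ≡ 264;  526^3 ≡ 658;  526^4 ≡ 593;  526^6 ≡ 161;  526^9 ≡ 465;  526^12 ≡ 462;  526^18 ≡ 1642;  526^36 ≡ 1147;  526^101 ≡ 2317;  526^202 ≡ 277;  526^303 ≡ 1697;  526^404 ≡ 352;  526^606 ≡ 2942;  526^909 ≡ 2610;  526^1212 ≡ 2941;  526^1818 ≡ 3636;  526^3636 ≡ 1.
Smallest exponent giving 1 is 3636.

3636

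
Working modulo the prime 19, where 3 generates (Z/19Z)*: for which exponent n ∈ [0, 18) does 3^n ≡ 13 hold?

Successive powers of 3 modulo 19:
  3^0=1  3^1=3  3^2=9  3^3=8  3^4=5  3^5=15
  3^6=7  3^7=2  3^8=6  3^9=18  3^10=16  3^11=10
  3^12=11  3^13=14  3^14=4  3^15=12  3^16=17  3^17=13
So 3^17 ≡ 13 (mod 19), giving n = 17.

17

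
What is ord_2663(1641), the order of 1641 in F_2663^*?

242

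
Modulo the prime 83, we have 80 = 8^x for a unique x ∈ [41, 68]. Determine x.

65

Compute 8^41 mod 83 = 82, then multiply by 8 repeatedly:
  8^41=82  8^42=75  8^43=19  8^44=69  8^45=54
  8^46=17  8^47=53  8^48=9  8^49=72  8^50=78
  8^51=43  8^52=12  8^53=13  8^54=21  8^55=2
  8^56=16  8^57=45  8^58=28  8^59=58  8^60=49
  8^61=60  8^62=65  8^63=22  8^64=10  8^65=80
Found 80 at exponent 65.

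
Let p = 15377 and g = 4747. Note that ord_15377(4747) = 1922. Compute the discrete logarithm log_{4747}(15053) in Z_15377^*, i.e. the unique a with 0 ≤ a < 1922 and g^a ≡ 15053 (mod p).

958

Baby-step giant-step with m = ceil(sqrt(1922)) = 44.
Baby table (4747^j mod 15377 for j=0..43):
  0:1  1:4747  2:6704  3:8875  4:12022  5:4387  6:4631  7:9624
  8:61  9:12781  10:9142  11:3180  12:10623  13:6198  14:5705  15:2738
  16:3721  17:10791  18:4090  19:9456  20:2169  21:9030  22:9711  23:13248
  24:11703  25:12417  26:3458  27:7867  28:9293  29:12635  30:8045  31:8524
  32:6541  33:3964  34:11037  35:3200  36:13301  37:1885  38:14058  39:12523
  40:14576  41:11149  42:12046  43:10676
Giant step factor: 4747^(-44) ≡ 480 (mod 15377).
Scan 15053·480^i mod 15377 for i = 0, 1, …:
  i=0: 15053   i=1: 13627   i=2: 5735   i=3: 317
  i=4: 13767   i=5: 11427   i=6: 10748   i=7: 7745
  i=8: 11743   i=9: 8658     …   i=20: 10883
  i=21: 11037
Match at i=21, j=34: a = 21·44 + 34 = 958.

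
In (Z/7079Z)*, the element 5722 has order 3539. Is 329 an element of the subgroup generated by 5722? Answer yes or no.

329 ∈ ⟨5722⟩ iff 329^3539 ≡ 1 (mod 7079), since |⟨5722⟩| = 3539.
329^3539 mod 7079 = 7078.
Since 7078 ≠ 1, 329 does not lie in the subgroup.

no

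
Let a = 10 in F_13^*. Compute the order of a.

The order of 10 must divide p − 1 = 12 = 2^2 · 3.
Divisors: 1, 2, 3, 4, 6, 12.
Check each in increasing order: 10^1 ≡ 10;  10^2 ≡ 9;  10^3 ≡ 12;  10^4 ≡ 3;  10^6 ≡ 1.
Smallest exponent giving 1 is 6.

6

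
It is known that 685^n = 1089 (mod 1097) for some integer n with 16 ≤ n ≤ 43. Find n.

Compute 685^16 mod 1097 = 1089, then multiply by 685 repeatedly:
  685^16=1089
Found 1089 at exponent 16.

16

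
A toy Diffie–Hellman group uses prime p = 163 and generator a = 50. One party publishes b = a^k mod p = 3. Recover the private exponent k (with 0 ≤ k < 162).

113

Baby-step giant-step with m = ceil(sqrt(162)) = 13.
Baby table (50^j mod 163 for j=0..12):
  0:1  1:50  2:55  3:142  4:91  5:149  6:115  7:45
  8:131  9:30  10:33  11:20  12:22
Giant step factor: 50^(-13) ≡ 159 (mod 163).
Scan 3·159^i mod 163 for i = 0, 1, …:
  i=0: 3   i=1: 151   i=2: 48   i=3: 134
  i=4: 116   i=5: 25   i=6: 63   i=7: 74
  i=8: 30
Match at i=8, j=9: k = 8·13 + 9 = 113.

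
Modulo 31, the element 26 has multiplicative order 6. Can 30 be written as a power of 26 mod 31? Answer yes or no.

30 ∈ ⟨26⟩ iff 30^6 ≡ 1 (mod 31), since |⟨26⟩| = 6.
30^6 mod 31 = 1.
Since 1 = 1, 30 lies in the subgroup.

yes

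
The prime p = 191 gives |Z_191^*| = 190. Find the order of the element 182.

190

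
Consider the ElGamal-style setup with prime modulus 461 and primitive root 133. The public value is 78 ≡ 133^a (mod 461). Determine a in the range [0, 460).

369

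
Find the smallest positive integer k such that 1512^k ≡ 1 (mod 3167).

1583

The order of 1512 must divide p − 1 = 3166 = 2 · 1583.
Divisors: 1, 2, 1583, 3166.
Check each in increasing order: 1512^1 ≡ 1512;  1512^2 ≡ 2737;  1512^1583 ≡ 1.
Smallest exponent giving 1 is 1583.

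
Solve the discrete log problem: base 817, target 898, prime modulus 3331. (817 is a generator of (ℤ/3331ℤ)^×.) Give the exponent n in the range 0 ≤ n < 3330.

1948

Baby-step giant-step with m = ceil(sqrt(3330)) = 58.
Baby table (817^j mod 3331 for j=0..57):
  0:1  1:817  2:1289  3:517  4:2683  5:213  6:809  7:1415
  8:198  9:1878  10:2066  11:2436  12:1605  13:2202  14:294  15:366
  16:2563  17:2103  18:2686  19:2664  20:1345  21:2966  22:1585  23:2517
  24:1162  25:19  26:2199  27:1174  28:3161  29:1012  30:716  31:2047
  32:237  33:431  34:2372  35:2613  36:2981  37:516  38:1866  39:2255
  40:292  41:2063  42:3316  43:1069  44:651  45:2238  46:3058  47:136
  48:1189  49:2092  50:361  51:1809  52:2320  53:101  54:2573  55:280
  56:2252  57:1172
Giant step factor: 817^(-58) ≡ 1431 (mod 3331).
Scan 898·1431^i mod 3331 for i = 0, 1, …:
  i=0: 898   i=1: 2603   i=2: 835   i=3: 2387
  i=4: 1522   i=5: 2839   i=6: 2120   i=7: 2510
  i=8: 992   i=9: 546     …   i=32: 1247
  i=33: 2372
Match at i=33, j=34: n = 33·58 + 34 = 1948.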